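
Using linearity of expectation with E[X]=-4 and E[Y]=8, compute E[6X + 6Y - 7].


E[6X + 6Y - 7] = 6*E[X] + 6*E[Y] - 7
= (6)*(-4) + (6)*(8) + (-7)
= -24 + 48 - 7 = 17

17


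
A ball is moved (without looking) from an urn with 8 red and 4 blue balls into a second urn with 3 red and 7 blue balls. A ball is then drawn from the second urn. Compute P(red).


P(transfer red) = 8/12 = 2/3; P(transfer blue) = 1/3
If red transferred: Urn II has 4 red of 11, so P(red|red moved) = 4/11
If blue transferred: Urn II has 3 red of 11, so P(red|blue moved) = 3/11
By total probability: P(red) = 2/3*4/11 + 1/3*3/11 = 1/3

1/3


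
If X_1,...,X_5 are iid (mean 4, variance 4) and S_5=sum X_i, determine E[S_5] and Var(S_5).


E[S_n] = n*mu = 5*4 = 20
Var(S_n) = n*sigma^2 = 5*4 = 20

E[S_5]=20, Var(S_5)=20


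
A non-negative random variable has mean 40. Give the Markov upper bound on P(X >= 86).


Markov: P(X >= a) <= E[X]/a
P(X >= 86) <= 40/86 = 20/43

20/43


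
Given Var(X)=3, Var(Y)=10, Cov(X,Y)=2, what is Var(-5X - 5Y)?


Var(-5X - 5Y) = (-5)^2*Var(X) + (-5)^2*Var(Y) + 2*(-5)*(-5)*Cov(X,Y)
= 25*3 + 25*10 + 50*2
= 75 + 250 + 100 = 425

425


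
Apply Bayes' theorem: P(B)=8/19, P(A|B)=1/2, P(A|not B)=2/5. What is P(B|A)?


P(A) = P(A|B)P(B) + P(A|B')P(B') = 1/2*8/19 + 2/5*11/19 = 42/95
P(B|A) = P(A|B)P(B)/P(A) = (4/19)/(42/95) = 10/21

10/21


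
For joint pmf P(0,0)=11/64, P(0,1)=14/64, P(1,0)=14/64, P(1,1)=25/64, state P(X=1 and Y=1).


Read from table: P(X=1, Y=1) = 25/64

25/64


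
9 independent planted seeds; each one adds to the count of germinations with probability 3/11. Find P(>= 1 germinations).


P(at least one) = 1 - P(none)
P(none) = (1 - 3/11)^9 = (8/11)^9 = 134217728/2357947691
P(at least one) = 1 - 134217728/2357947691 = 2223729963/2357947691

2223729963/2357947691


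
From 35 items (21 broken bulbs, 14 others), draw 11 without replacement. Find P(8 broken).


P(X=8) = C(21,8)*C(14,3) / C(35,11)
= 203490*364 / 417225900
= 74070360/417225900 = 798/4495

798/4495


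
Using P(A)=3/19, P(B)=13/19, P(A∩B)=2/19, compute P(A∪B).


P(A∪B) = P(A) + P(B) - P(A∩B)
= 3/19 + 13/19 - 2/19 = 14/19

14/19


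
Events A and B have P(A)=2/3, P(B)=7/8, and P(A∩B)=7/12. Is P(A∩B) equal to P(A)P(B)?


P(A)*P(B) = 2/3*7/8 = 7/12
P(A∩B) = 7/12, which equals P(A)P(B), so independent

Yes, A and B are independent


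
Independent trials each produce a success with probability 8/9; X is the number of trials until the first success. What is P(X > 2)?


P(X > 2) = P(first 2 trials all fail) = (1-p)^2 = (1/9)^2 = 1/81

1/81


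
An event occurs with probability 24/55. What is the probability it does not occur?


P(A') = 1 - P(A) = 1 - 24/55 = 31/55

31/55


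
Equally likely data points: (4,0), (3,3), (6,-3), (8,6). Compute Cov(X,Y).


E[X]=21/4, E[Y]=3/2, E[XY]=39/4
Cov(X,Y) = E[XY] - E[X]E[Y] = 39/4 - 21/4*3/2 = 15/8

15/8


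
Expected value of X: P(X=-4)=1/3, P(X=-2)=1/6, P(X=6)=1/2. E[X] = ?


E[X] = sum(x * P(x))
= -4*1/3 - 2*1/6 + 6*1/2
= 4/3

4/3


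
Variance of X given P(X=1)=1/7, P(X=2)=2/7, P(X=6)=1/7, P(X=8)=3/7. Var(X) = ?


E[X] = 5, E[X^2] = 237/7
Var(X) = E[X^2] - (E[X])^2 = 237/7 - (5)^2 = 62/7

62/7


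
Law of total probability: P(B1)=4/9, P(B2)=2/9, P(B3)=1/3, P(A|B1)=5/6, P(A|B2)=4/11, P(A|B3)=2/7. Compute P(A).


P(A) = P(A|B1)P(B1) + P(A|B2)P(B2) + P(A|B3)P(B3)
= 5/6*4/9 + 4/11*2/9 + 2/7*1/3
= 10/27 + 8/99 + 2/21 = 1136/2079

1136/2079


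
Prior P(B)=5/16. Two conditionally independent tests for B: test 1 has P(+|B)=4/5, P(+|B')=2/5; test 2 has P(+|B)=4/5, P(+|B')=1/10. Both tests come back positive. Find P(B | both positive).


After test 1: P(+) = 4/5*5/16 + 2/5*11/16 = 21/40
P(B|+) = (1/4)/(21/40) = 10/21
After test 2 (use post1 as new prior): P(+) = 4/5*10/21 + 1/10*11/21 = 13/30
P(B|+,+) = (8/21)/(13/30) = 80/91

80/91


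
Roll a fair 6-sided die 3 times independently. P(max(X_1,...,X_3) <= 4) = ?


P(max <= 4) = P(all X_i <= 4) = (P(X_1 <= 4))^3
= (4/6)^3 = (2/3)^3 = 8/27

8/27


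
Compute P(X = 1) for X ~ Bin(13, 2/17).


P(X=1) = C(13,1) * p^1 * (1-p)^12
= 13 * 2/17 * 129746337890625/582622237229761
= 3373404785156250/9904578032905937

3373404785156250/9904578032905937


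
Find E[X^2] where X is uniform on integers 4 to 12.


E[X^2] = (1/9) * sum(x^2 for x=4..12)
= 636/9 = 212/3

212/3


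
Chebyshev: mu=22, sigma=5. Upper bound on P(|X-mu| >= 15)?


k = 15/5 = 3
Chebyshev: P(|X-mu| >= k*sigma) <= 1/k^2 = 1/3^2 = 1/9

1/9


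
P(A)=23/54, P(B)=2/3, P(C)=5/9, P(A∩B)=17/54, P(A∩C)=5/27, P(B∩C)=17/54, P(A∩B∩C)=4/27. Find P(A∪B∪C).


P(A∪B∪C) = P(A)+P(B)+P(C) - P(AB)-P(AC)-P(BC) + P(ABC)
= 23/54+2/3+5/9 - 17/54-5/27-17/54 + 4/27
= 53/54

53/54


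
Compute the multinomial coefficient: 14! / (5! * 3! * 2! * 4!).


14! = 87178291200
Denominator: 5!=120 * 3!=6 * 2!=2 * 4!=24
Coefficient = 87178291200 / 34560 = 2522520

2522520


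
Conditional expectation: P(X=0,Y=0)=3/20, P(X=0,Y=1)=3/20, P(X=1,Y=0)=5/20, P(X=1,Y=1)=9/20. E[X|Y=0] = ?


P(Y=0) = 8/20
E[X|Y=0] = (0*3 + 1*5)/8 = 5/8

5/8


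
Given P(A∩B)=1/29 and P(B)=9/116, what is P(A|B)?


P(A|B) = P(A∩B)/P(B) = (4/116)/(9/116) = 4/9

4/9


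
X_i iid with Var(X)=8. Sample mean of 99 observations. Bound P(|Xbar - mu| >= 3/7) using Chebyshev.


Var(Xbar) = Var(X)/n = 8/99
Chebyshev: P(|Xbar-mu| >= 3/7) <= Var(Xbar)/(3/7)^2 = (8/99)/(9/49) = 392/891

392/891


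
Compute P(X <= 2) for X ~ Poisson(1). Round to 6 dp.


P(X<=2) = e^(-1)*1^0/0! + e^(-1)*1^1/1! + e^(-1)*1^2/2!
≈ 0.3678794412 + 0.3678794412 + 0.1839397206
= 0.9196986030
≈ 0.919699

0.919699


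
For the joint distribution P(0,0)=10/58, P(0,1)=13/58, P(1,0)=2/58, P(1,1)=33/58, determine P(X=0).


P(X=0) = P(0,0)+P(0,1) = 10/58 + 13/58 = 23/58

23/58


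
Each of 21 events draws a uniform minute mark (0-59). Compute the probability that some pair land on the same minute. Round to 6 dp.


P(all different) = prod((60-i)/60 for i=0..20) = 0.018596
P(at least one match) = 1 - 0.018596 = 0.981404

0.981404


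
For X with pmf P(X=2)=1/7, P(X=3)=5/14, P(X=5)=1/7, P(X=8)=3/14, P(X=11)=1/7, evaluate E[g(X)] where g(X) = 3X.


E[3X] = sum(g(x)*P(x))
= 6*1/7 + 9*5/14 + 15*1/7 + 24*3/14 + 33*1/7
= 225/14

225/14


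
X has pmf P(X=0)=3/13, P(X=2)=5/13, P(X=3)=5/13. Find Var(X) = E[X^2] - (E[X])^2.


E[X] = 25/13, E[X^2] = 5
Var(X) = E[X^2] - (E[X])^2 = 5 - (25/13)^2 = 220/169

220/169


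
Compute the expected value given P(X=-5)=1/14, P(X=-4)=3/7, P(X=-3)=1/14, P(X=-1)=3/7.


E[X] = sum(x * P(x))
= -5*1/14 - 4*3/7 - 3*1/14 - 1*3/7
= -19/7

-19/7


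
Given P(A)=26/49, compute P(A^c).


P(A') = 1 - P(A) = 1 - 26/49 = 23/49

23/49


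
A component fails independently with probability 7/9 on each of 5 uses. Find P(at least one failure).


P(at least one) = 1 - P(none)
P(none) = (1 - 7/9)^5 = (2/9)^5 = 32/59049
P(at least one) = 1 - 32/59049 = 59017/59049

59017/59049


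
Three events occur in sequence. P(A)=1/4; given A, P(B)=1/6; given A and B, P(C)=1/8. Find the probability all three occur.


P(A∩B∩C) = P(A) * P(B|A) * P(C|A∩B)
= 1/4 * 1/6 * 1/8
= 1/24 * 1/8 = 1/192

1/192


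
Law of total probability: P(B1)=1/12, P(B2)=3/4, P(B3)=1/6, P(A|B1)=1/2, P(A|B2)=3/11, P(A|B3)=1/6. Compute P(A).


P(A) = P(A|B1)P(B1) + P(A|B2)P(B2) + P(A|B3)P(B3)
= 1/2*1/12 + 3/11*3/4 + 1/6*1/6
= 1/24 + 9/44 + 1/36 = 217/792

217/792


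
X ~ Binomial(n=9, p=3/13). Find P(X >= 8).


P(X>=8) = P(X=8) + P(X=9)
= 590490/10604499373 + 19683/10604499373
= 610173/10604499373

610173/10604499373


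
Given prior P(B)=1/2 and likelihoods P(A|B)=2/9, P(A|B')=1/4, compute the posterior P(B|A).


P(A) = P(A|B)P(B) + P(A|B')P(B') = 2/9*1/2 + 1/4*1/2 = 17/72
P(B|A) = P(A|B)P(B)/P(A) = (1/9)/(17/72) = 8/17

8/17


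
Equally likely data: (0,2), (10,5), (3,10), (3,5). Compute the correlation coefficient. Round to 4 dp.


Cov(X,Y) = 1.7500, Var(X) = 13.5000, Var(Y) = 8.2500
rho = Cov/(sqrt(VarX)*sqrt(VarY)) = 0.1658

0.1658


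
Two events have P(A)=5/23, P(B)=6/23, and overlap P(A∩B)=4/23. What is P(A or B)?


P(A∪B) = P(A) + P(B) - P(A∩B)
= 5/23 + 6/23 - 4/23 = 7/23

7/23


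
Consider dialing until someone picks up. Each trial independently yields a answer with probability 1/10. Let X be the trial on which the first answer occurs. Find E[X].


For geometric (trials until first success), E[X] = 1/p = 1/(1/10) = 10

10


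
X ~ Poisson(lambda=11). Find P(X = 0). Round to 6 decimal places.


P(X=0) = e^(-11) * 11^0 / 0!
≈ 0.00001670170079 * 1 / 1
≈ 0.000017

0.000017


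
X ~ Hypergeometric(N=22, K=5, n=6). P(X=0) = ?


P(X=0) = C(5,0)*C(17,6) / C(22,6)
= 1*12376 / 74613
= 12376/74613 = 104/627

104/627


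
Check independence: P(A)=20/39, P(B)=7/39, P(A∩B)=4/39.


P(A)*P(B) = 20/39*7/39 = 140/1521
P(A∩B) = 4/39 != 140/1521, so not independent

No, A and B are not independent


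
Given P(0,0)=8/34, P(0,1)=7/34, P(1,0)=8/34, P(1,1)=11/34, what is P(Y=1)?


P(Y=1) = P(0,1)+P(1,1) = 7/34 + 11/34 = 18/34 = 9/17

9/17


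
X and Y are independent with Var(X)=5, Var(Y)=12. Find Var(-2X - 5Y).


Independence => Cov(X,Y)=0
Var(-2X - 5Y) = (-2)^2*Var(X) + (-5)^2*Var(Y)
= 4*5 + 25*12 = 320

320


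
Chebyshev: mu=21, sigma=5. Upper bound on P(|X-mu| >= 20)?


k = 20/5 = 4
Chebyshev: P(|X-mu| >= k*sigma) <= 1/k^2 = 1/4^2 = 1/16

1/16


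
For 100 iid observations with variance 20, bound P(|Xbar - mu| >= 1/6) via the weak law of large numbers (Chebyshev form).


Var(Xbar) = Var(X)/n = 20/100
Chebyshev: P(|Xbar-mu| >= 1/6) <= Var(Xbar)/(1/6)^2 = (1/5)/(1/36) = 36/5
Bound exceeds 1, so trivial bound: 1

1


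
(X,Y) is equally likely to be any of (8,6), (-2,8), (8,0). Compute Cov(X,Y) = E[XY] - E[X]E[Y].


E[X]=14/3, E[Y]=14/3, E[XY]=32/3
Cov(X,Y) = E[XY] - E[X]E[Y] = 32/3 - 14/3*14/3 = -100/9

-100/9


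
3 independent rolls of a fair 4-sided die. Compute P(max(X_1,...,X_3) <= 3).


P(max <= 3) = P(all X_i <= 3) = (P(X_1 <= 3))^3
= (3/4)^3 = 27/64

27/64


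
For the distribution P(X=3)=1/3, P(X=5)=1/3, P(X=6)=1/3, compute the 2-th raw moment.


E[X^2] = sum(x^2 * P(x))
= 9*1/3 + 25*1/3 + 36*1/3
= 70/3

70/3


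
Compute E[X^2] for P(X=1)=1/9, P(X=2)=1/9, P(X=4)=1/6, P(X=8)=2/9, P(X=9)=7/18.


E[X^2] = sum(g(x)*P(x))
= 1*1/9 + 4*1/9 + 16*1/6 + 64*2/9 + 81*7/18
= 881/18

881/18


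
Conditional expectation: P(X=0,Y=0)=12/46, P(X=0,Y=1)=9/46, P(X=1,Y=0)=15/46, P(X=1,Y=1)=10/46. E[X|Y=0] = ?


P(Y=0) = 27/46
E[X|Y=0] = (0*12 + 1*15)/27 = 15/27 = 5/9

5/9


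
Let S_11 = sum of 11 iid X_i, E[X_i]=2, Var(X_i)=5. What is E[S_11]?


E[S_n] = n*E[X_1] = 11*2 = 22

22


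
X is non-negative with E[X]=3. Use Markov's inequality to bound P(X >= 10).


Markov: P(X >= a) <= E[X]/a
P(X >= 10) <= 3/10

3/10


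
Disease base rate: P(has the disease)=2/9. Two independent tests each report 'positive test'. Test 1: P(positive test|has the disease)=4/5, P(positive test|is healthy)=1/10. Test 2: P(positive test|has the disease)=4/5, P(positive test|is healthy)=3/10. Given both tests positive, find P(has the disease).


After test 1: P(+) = 4/5*2/9 + 1/10*7/9 = 23/90
P(B|+) = (8/45)/(23/90) = 16/23
After test 2 (use post1 as new prior): P(+) = 4/5*16/23 + 3/10*7/23 = 149/230
P(B|+,+) = (64/115)/(149/230) = 128/149

128/149


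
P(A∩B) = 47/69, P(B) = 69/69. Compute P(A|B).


P(A|B) = P(A∩B)/P(B) = (47/69)/(69/69) = 47/69

47/69


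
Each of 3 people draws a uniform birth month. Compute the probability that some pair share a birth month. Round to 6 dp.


P(all different) = prod((12-i)/12 for i=0..2) = 0.763889
P(at least one match) = 1 - 0.763889 = 0.236111

0.236111


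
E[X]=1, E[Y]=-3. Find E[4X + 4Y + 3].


E[4X + 4Y + 3] = 4*E[X] + 4*E[Y] + 3
= (4)*(1) + (4)*(-3) + (3)
= 4 - 12 + 3 = -5

-5


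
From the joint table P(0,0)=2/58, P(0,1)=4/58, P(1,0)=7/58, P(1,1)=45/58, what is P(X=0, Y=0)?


Read from table: P(X=0, Y=0) = 2/58 = 1/29

1/29


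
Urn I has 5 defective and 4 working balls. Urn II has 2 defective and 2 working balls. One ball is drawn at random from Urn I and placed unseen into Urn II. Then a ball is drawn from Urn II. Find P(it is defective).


P(transfer defective) = 5/9; P(transfer working) = 4/9
If defective transferred: Urn II has 3 defective of 5, so P(defective|defective moved) = 3/5
If working transferred: Urn II has 2 defective of 5, so P(defective|working moved) = 2/5
By total probability: P(defective) = 5/9*3/5 + 4/9*2/5 = 23/45

23/45


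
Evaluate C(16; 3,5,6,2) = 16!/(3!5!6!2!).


16! = 20922789888000
Denominator: 3!=6 * 5!=120 * 6!=720 * 2!=2
Coefficient = 20922789888000 / 1036800 = 20180160

20180160


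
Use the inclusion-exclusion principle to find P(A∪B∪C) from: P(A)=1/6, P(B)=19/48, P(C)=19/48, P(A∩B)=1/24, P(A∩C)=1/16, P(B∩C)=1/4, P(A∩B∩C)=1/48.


P(A∪B∪C) = P(A)+P(B)+P(C) - P(AB)-P(AC)-P(BC) + P(ABC)
= 1/6+19/48+19/48 - 1/24-1/16-1/4 + 1/48
= 5/8

5/8


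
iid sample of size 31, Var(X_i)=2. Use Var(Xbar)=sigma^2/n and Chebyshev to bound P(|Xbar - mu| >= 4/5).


Var(Xbar) = Var(X)/n = 2/31
Chebyshev: P(|Xbar-mu| >= 4/5) <= Var(Xbar)/(4/5)^2 = (2/31)/(16/25) = 25/248

25/248


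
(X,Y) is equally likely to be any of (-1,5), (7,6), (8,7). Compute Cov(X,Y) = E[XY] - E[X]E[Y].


E[X]=14/3, E[Y]=6, E[XY]=31
Cov(X,Y) = E[XY] - E[X]E[Y] = 31 - 14/3*6 = 3

3


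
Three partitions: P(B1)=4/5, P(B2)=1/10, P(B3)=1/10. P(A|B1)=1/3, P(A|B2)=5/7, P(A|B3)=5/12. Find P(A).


P(A) = P(A|B1)P(B1) + P(A|B2)P(B2) + P(A|B3)P(B3)
= 1/3*4/5 + 5/7*1/10 + 5/12*1/10
= 4/15 + 1/14 + 1/24 = 319/840

319/840


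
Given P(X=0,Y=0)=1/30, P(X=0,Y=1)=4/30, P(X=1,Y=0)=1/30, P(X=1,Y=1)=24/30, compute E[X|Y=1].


P(Y=1) = 28/30
E[X|Y=1] = (0*4 + 1*24)/28 = 24/28 = 6/7

6/7


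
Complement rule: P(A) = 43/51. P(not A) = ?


P(A') = 1 - P(A) = 1 - 43/51 = 8/51

8/51


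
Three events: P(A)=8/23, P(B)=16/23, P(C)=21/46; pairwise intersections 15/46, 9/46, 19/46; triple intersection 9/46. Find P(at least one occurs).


P(A∪B∪C) = P(A)+P(B)+P(C) - P(AB)-P(AC)-P(BC) + P(ABC)
= 8/23+16/23+21/46 - 15/46-9/46-19/46 + 9/46
= 35/46

35/46


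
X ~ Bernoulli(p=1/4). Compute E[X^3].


For Bernoulli: X in {0,1}
E[X^3] = 0^3*(1-1/4) + 1^3*1/4 = 1/4

1/4


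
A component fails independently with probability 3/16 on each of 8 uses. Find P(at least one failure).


P(at least one) = 1 - P(none)
P(none) = (1 - 3/16)^8 = (13/16)^8 = 815730721/4294967296
P(at least one) = 1 - 815730721/4294967296 = 3479236575/4294967296

3479236575/4294967296


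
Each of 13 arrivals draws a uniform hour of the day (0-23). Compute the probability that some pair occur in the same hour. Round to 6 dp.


P(all different) = prod((24-i)/24 for i=0..12) = 0.017734
P(at least one match) = 1 - 0.017734 = 0.982266

0.982266


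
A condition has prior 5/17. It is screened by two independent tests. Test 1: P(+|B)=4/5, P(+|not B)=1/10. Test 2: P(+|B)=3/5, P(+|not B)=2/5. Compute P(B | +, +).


After test 1: P(+) = 4/5*5/17 + 1/10*12/17 = 26/85
P(B|+) = (4/17)/(26/85) = 10/13
After test 2 (use post1 as new prior): P(+) = 3/5*10/13 + 2/5*3/13 = 36/65
P(B|+,+) = (6/13)/(36/65) = 5/6

5/6


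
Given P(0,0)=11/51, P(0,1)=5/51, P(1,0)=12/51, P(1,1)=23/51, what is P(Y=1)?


P(Y=1) = P(0,1)+P(1,1) = 5/51 + 23/51 = 28/51

28/51


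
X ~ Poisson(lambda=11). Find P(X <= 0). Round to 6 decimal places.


P(X<=0) = e^(-11)*11^0/0!
≈ 0.0000167017
≈ 0.000017

0.000017


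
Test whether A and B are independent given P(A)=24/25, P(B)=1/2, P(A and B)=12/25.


P(A)*P(B) = 24/25*1/2 = 12/25
P(A∩B) = 12/25, which equals P(A)P(B), so independent

Yes, A and B are independent


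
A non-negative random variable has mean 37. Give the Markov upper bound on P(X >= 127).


Markov: P(X >= a) <= E[X]/a
P(X >= 127) <= 37/127

37/127


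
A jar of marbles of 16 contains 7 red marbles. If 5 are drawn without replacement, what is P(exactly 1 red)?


P(X=1) = C(7,1)*C(9,4) / C(16,5)
= 7*126 / 4368
= 882/4368 = 21/104

21/104


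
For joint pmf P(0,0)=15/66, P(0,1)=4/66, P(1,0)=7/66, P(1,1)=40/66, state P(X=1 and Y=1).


Read from table: P(X=1, Y=1) = 40/66 = 20/33

20/33


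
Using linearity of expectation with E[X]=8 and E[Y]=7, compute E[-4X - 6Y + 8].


E[-4X - 6Y + 8] = -4*E[X] - 6*E[Y] + 8
= (-4)*(8) + (-6)*(7) + (8)
= -32 - 42 + 8 = -66

-66


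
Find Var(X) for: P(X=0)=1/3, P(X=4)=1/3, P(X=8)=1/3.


E[X] = 4, E[X^2] = 80/3
Var(X) = E[X^2] - (E[X])^2 = 80/3 - (4)^2 = 32/3

32/3


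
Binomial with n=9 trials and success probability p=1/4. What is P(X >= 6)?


P(X>=6) = P(X=6) + P(X=7) + P(X=8) + P(X=9)
= 567/65536 + 81/65536 + 27/262144 + 1/262144
= 655/65536

655/65536


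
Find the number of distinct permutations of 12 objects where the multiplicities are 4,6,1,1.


12! = 479001600
Denominator: 4!=24 * 6!=720 * 1!=1 * 1!=1
Coefficient = 479001600 / 17280 = 27720

27720


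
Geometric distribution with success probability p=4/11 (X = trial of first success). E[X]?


For geometric (trials until first success), E[X] = 1/p = 1/(4/11) = 11/4

11/4


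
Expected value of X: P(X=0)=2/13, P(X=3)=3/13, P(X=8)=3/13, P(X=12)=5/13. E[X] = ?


E[X] = sum(x * P(x))
= 0*2/13 + 3*3/13 + 8*3/13 + 12*5/13
= 93/13

93/13


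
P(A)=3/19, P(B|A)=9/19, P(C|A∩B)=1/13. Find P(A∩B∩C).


P(A∩B∩C) = P(A) * P(B|A) * P(C|A∩B)
= 3/19 * 9/19 * 1/13
= 27/361 * 1/13 = 27/4693

27/4693


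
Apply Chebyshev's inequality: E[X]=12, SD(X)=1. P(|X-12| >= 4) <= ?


k = 4/1 = 4
Chebyshev: P(|X-mu| >= k*sigma) <= 1/k^2 = 1/4^2 = 1/16

1/16


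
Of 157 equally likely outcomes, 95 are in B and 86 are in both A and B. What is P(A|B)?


P(A|B) = P(A∩B)/P(B) = (86/157)/(95/157) = 86/95

86/95


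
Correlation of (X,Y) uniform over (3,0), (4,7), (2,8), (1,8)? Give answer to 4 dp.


Cov(X,Y) = -1.3750, Var(X) = 1.2500, Var(Y) = 11.1875
rho = Cov/(sqrt(VarX)*sqrt(VarY)) = -0.3677

-0.3677


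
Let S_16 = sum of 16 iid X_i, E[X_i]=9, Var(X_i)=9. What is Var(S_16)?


By independence, Var(S_n) = n*Var(X_1) = 16*9 = 144

144


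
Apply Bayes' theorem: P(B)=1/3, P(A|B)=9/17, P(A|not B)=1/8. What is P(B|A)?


P(A) = P(A|B)P(B) + P(A|B')P(B') = 9/17*1/3 + 1/8*2/3 = 53/204
P(B|A) = P(A|B)P(B)/P(A) = (3/17)/(53/204) = 36/53

36/53


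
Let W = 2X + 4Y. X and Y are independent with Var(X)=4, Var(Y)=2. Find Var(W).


Independence => Cov(X,Y)=0
Var(2X + 4Y) = 2^2*Var(X) + 4^2*Var(Y)
= 4*4 + 16*2 = 48

48


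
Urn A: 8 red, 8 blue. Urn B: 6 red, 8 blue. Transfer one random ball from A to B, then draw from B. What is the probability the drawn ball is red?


P(transfer red) = 8/16 = 1/2; P(transfer blue) = 1/2
If red transferred: Urn II has 7 red of 15, so P(red|red moved) = 7/15
If blue transferred: Urn II has 6 red of 15, so P(red|blue moved) = 2/5
By total probability: P(red) = 1/2*7/15 + 1/2*2/5 = 13/30

13/30


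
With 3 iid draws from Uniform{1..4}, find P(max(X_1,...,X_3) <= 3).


P(max <= 3) = P(all X_i <= 3) = (P(X_1 <= 3))^3
= (3/4)^3 = 27/64

27/64


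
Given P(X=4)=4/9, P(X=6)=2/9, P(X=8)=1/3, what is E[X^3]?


E[X^3] = sum(g(x)*P(x))
= 64*4/9 + 216*2/9 + 512*1/3
= 2224/9

2224/9


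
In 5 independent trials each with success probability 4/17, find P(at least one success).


P(at least one) = 1 - P(none)
P(none) = (1 - 4/17)^5 = (13/17)^5 = 371293/1419857
P(at least one) = 1 - 371293/1419857 = 1048564/1419857

1048564/1419857


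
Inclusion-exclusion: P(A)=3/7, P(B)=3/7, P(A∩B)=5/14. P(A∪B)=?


P(A∪B) = P(A) + P(B) - P(A∩B)
= 3/7 + 3/7 - 5/14 = 1/2

1/2


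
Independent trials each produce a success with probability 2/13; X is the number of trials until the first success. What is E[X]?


For geometric (trials until first success), E[X] = 1/p = 1/(2/13) = 13/2

13/2


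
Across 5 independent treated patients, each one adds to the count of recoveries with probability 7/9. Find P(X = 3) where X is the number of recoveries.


P(X=3) = C(5,3) * p^3 * (1-p)^2
= 10 * 343/729 * 4/81
= 13720/59049

13720/59049


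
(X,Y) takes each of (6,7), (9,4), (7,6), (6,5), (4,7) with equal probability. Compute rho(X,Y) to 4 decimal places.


Cov(X,Y) = -1.5200, Var(X) = 2.6400, Var(Y) = 1.3600
rho = Cov/(sqrt(VarX)*sqrt(VarY)) = -0.8022

-0.8022


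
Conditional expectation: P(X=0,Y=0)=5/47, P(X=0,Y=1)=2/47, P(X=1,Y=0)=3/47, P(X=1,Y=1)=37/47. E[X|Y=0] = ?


P(Y=0) = 8/47
E[X|Y=0] = (0*5 + 1*3)/8 = 3/8

3/8


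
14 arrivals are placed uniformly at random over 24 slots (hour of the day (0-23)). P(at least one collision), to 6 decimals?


P(all different) = prod((24-i)/24 for i=0..13) = 0.008128
P(at least one match) = 1 - 0.008128 = 0.991872

0.991872


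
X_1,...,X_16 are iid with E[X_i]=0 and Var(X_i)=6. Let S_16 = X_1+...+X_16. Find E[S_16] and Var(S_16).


E[S_n] = n*mu = 16*0 = 0
Var(S_n) = n*sigma^2 = 16*6 = 96

E[S_16]=0, Var(S_16)=96


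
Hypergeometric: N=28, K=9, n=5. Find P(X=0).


P(X=0) = C(9,0)*C(19,5) / C(28,5)
= 1*11628 / 98280
= 11628/98280 = 323/2730

323/2730


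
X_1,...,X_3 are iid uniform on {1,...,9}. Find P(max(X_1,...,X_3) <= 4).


P(max <= 4) = P(all X_i <= 4) = (P(X_1 <= 4))^3
= (4/9)^3 = 64/729

64/729


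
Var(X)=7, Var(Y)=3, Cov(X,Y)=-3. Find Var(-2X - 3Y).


Var(-2X - 3Y) = (-2)^2*Var(X) + (-3)^2*Var(Y) + 2*(-2)*(-3)*Cov(X,Y)
= 4*7 + 9*3 + 12*(-3)
= 28 + 27 - 36 = 19

19


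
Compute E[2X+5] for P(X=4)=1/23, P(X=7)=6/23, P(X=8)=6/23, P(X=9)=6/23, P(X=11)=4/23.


E[2X+5] = sum(g(x)*P(x))
= 13*1/23 + 19*6/23 + 21*6/23 + 23*6/23 + 27*4/23
= 499/23

499/23


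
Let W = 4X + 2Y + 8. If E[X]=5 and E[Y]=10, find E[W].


E[4X + 2Y + 8] = 4*E[X] + 2*E[Y] + 8
= (4)*(5) + (2)*(10) + (8)
= 20 + 20 + 8 = 48

48


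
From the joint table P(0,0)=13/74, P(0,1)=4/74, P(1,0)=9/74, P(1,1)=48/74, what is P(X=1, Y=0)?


Read from table: P(X=1, Y=0) = 9/74

9/74


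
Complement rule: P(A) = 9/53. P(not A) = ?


P(A') = 1 - P(A) = 1 - 9/53 = 44/53

44/53


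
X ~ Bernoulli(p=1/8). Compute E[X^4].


For Bernoulli: X in {0,1}
E[X^4] = 0^4*(1-1/8) + 1^4*1/8 = 1/8

1/8


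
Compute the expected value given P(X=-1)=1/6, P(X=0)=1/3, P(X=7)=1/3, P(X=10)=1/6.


E[X] = sum(x * P(x))
= -1*1/6 + 0*1/3 + 7*1/3 + 10*1/6
= 23/6

23/6


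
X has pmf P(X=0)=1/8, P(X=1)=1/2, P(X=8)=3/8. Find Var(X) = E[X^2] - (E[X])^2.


E[X] = 7/2, E[X^2] = 49/2
Var(X) = E[X^2] - (E[X])^2 = 49/2 - (7/2)^2 = 49/4

49/4


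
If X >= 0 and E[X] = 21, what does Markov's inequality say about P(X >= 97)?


Markov: P(X >= a) <= E[X]/a
P(X >= 97) <= 21/97

21/97


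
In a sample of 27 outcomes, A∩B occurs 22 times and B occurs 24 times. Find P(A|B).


P(A|B) = P(A∩B)/P(B) = (22/27)/(24/27) = 22/24 = 11/12

11/12


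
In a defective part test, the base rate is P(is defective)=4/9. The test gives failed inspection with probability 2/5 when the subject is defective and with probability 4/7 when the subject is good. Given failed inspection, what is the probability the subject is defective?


P(A) = P(A|B)P(B) + P(A|B')P(B') = 2/5*4/9 + 4/7*5/9 = 52/105
P(B|A) = P(A|B)P(B)/P(A) = (8/45)/(52/105) = 14/39

14/39


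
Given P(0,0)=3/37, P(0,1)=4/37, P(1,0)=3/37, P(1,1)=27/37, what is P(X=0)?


P(X=0) = P(0,0)+P(0,1) = 3/37 + 4/37 = 7/37

7/37


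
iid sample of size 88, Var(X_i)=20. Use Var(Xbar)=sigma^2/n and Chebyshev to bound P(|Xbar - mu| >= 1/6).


Var(Xbar) = Var(X)/n = 20/88
Chebyshev: P(|Xbar-mu| >= 1/6) <= Var(Xbar)/(1/6)^2 = (5/22)/(1/36) = 90/11
Bound exceeds 1, so trivial bound: 1

1


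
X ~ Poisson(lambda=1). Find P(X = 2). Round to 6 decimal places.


P(X=2) = e^(-1) * 1^2 / 2!
≈ 0.3678794412 * 1 / 2
≈ 0.183940

0.183940


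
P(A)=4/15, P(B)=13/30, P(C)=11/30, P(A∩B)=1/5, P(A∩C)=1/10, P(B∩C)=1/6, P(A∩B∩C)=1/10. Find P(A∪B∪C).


P(A∪B∪C) = P(A)+P(B)+P(C) - P(AB)-P(AC)-P(BC) + P(ABC)
= 4/15+13/30+11/30 - 1/5-1/10-1/6 + 1/10
= 7/10

7/10


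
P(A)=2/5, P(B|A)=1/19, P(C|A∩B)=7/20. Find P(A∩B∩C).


P(A∩B∩C) = P(A) * P(B|A) * P(C|A∩B)
= 2/5 * 1/19 * 7/20
= 2/95 * 7/20 = 7/950

7/950


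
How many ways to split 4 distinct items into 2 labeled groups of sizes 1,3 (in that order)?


4! = 24
Denominator: 1!=1 * 3!=6
Coefficient = 24 / 6 = 4

4


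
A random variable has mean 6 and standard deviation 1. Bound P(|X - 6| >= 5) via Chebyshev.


k = 5/1 = 5
Chebyshev: P(|X-mu| >= k*sigma) <= 1/k^2 = 1/5^2 = 1/25

1/25


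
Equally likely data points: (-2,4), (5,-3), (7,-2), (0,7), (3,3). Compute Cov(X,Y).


E[X]=13/5, E[Y]=9/5, E[XY]=-28/5
Cov(X,Y) = E[XY] - E[X]E[Y] = -28/5 - 13/5*9/5 = -257/25

-257/25


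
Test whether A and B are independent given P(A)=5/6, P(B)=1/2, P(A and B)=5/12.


P(A)*P(B) = 5/6*1/2 = 5/12
P(A∩B) = 5/12, which equals P(A)P(B), so independent

Yes, A and B are independent


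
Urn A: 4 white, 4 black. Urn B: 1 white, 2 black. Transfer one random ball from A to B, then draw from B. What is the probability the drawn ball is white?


P(transfer white) = 4/8 = 1/2; P(transfer black) = 1/2
If white transferred: Urn II has 2 white of 4, so P(white|white moved) = 1/2
If black transferred: Urn II has 1 white of 4, so P(white|black moved) = 1/4
By total probability: P(white) = 1/2*1/2 + 1/2*1/4 = 3/8

3/8


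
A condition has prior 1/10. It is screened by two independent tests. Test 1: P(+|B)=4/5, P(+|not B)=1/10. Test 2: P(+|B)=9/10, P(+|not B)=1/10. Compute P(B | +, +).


After test 1: P(+) = 4/5*1/10 + 1/10*9/10 = 17/100
P(B|+) = (2/25)/(17/100) = 8/17
After test 2 (use post1 as new prior): P(+) = 9/10*8/17 + 1/10*9/17 = 81/170
P(B|+,+) = (36/85)/(81/170) = 8/9

8/9


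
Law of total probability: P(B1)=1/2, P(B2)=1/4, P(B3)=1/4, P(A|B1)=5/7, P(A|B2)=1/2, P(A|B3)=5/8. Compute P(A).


P(A) = P(A|B1)P(B1) + P(A|B2)P(B2) + P(A|B3)P(B3)
= 5/7*1/2 + 1/2*1/4 + 5/8*1/4
= 5/14 + 1/8 + 5/32 = 143/224

143/224


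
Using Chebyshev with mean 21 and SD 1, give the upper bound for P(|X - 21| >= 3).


k = 3/1 = 3
Chebyshev: P(|X-mu| >= k*sigma) <= 1/k^2 = 1/3^2 = 1/9

1/9


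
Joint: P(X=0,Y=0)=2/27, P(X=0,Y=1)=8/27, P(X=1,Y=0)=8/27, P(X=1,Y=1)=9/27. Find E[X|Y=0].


P(Y=0) = 10/27
E[X|Y=0] = (0*2 + 1*8)/10 = 8/10 = 4/5

4/5


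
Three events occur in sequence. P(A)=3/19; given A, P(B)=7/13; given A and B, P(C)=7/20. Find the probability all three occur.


P(A∩B∩C) = P(A) * P(B|A) * P(C|A∩B)
= 3/19 * 7/13 * 7/20
= 21/247 * 7/20 = 147/4940

147/4940


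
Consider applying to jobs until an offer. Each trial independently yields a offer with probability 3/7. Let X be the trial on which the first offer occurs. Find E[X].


For geometric (trials until first success), E[X] = 1/p = 1/(3/7) = 7/3

7/3


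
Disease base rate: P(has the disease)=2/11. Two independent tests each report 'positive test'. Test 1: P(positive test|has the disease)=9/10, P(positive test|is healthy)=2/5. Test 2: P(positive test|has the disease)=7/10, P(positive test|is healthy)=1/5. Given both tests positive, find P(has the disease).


After test 1: P(+) = 9/10*2/11 + 2/5*9/11 = 27/55
P(B|+) = (9/55)/(27/55) = 1/3
After test 2 (use post1 as new prior): P(+) = 7/10*1/3 + 1/5*2/3 = 11/30
P(B|+,+) = (7/30)/(11/30) = 7/11

7/11


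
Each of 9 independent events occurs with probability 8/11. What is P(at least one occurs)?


P(at least one) = 1 - P(none)
P(none) = (1 - 8/11)^9 = (3/11)^9 = 19683/2357947691
P(at least one) = 1 - 19683/2357947691 = 2357928008/2357947691

2357928008/2357947691


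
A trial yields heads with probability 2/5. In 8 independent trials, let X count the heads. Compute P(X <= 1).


P(X<=1) = P(X=0) + P(X=1)
= 6561/390625 + 34992/390625
= 41553/390625

41553/390625


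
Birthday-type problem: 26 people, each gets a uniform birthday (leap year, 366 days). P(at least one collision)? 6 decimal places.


P(all different) = prod((366-i)/366 for i=0..25) = 0.402786
P(at least one match) = 1 - 0.402786 = 0.597214

0.597214


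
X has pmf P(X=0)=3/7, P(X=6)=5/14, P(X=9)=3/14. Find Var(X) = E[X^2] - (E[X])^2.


E[X] = 57/14, E[X^2] = 423/14
Var(X) = E[X^2] - (E[X])^2 = 423/14 - (57/14)^2 = 2673/196

2673/196


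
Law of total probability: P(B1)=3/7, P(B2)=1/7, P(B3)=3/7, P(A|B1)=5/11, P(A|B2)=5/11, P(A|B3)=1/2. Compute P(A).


P(A) = P(A|B1)P(B1) + P(A|B2)P(B2) + P(A|B3)P(B3)
= 5/11*3/7 + 5/11*1/7 + 1/2*3/7
= 15/77 + 5/77 + 3/14 = 73/154

73/154


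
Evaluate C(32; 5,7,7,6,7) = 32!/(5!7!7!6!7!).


32! = 263130836933693530167218012160000000
Denominator: 5!=120 * 7!=5040 * 7!=5040 * 6!=720 * 7!=5040
Coefficient = 263130836933693530167218012160000000 / 11061279129600000 = 23788463689480089600

23788463689480089600


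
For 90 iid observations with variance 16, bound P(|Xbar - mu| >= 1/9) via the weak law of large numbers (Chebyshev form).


Var(Xbar) = Var(X)/n = 16/90
Chebyshev: P(|Xbar-mu| >= 1/9) <= Var(Xbar)/(1/9)^2 = (8/45)/(1/81) = 72/5
Bound exceeds 1, so trivial bound: 1

1


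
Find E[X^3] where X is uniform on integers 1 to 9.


E[X^3] = (1/9) * sum(x^3 for x=1..9)
= 2025/9 = 225

225


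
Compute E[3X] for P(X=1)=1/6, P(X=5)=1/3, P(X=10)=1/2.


E[3X] = sum(g(x)*P(x))
= 3*1/6 + 15*1/3 + 30*1/2
= 41/2

41/2


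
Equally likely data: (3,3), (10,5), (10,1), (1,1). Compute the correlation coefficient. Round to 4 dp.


Cov(X,Y) = 2.5000, Var(X) = 16.5000, Var(Y) = 2.7500
rho = Cov/(sqrt(VarX)*sqrt(VarY)) = 0.3711

0.3711


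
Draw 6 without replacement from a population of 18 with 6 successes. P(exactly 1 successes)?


P(X=1) = C(6,1)*C(12,5) / C(18,6)
= 6*792 / 18564
= 4752/18564 = 396/1547

396/1547


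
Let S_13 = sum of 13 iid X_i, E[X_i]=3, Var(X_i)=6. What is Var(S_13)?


By independence, Var(S_n) = n*Var(X_1) = 13*6 = 78

78


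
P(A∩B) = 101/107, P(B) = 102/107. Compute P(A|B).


P(A|B) = P(A∩B)/P(B) = (101/107)/(102/107) = 101/102

101/102


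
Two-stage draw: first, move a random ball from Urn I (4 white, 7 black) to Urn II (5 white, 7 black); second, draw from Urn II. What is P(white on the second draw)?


P(transfer white) = 4/11; P(transfer black) = 7/11
If white transferred: Urn II has 6 white of 13, so P(white|white moved) = 6/13
If black transferred: Urn II has 5 white of 13, so P(white|black moved) = 5/13
By total probability: P(white) = 4/11*6/13 + 7/11*5/13 = 59/143

59/143


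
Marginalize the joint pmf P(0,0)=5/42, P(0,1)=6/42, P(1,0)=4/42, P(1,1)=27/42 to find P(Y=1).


P(Y=1) = P(0,1)+P(1,1) = 6/42 + 27/42 = 33/42 = 11/14

11/14


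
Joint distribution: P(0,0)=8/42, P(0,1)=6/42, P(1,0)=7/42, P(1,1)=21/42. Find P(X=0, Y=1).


Read from table: P(X=0, Y=1) = 6/42 = 1/7

1/7


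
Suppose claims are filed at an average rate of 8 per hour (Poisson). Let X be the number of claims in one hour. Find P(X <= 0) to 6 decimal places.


P(X<=0) = e^(-8)*8^0/0!
≈ 0.0003354626
≈ 0.000335

0.000335


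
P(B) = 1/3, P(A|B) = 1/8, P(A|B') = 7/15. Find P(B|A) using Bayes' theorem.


P(A) = P(A|B)P(B) + P(A|B')P(B') = 1/8*1/3 + 7/15*2/3 = 127/360
P(B|A) = P(A|B)P(B)/P(A) = (1/24)/(127/360) = 15/127

15/127


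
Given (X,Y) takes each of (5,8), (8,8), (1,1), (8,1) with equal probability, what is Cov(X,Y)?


E[X]=11/2, E[Y]=9/2, E[XY]=113/4
Cov(X,Y) = E[XY] - E[X]E[Y] = 113/4 - 11/2*9/2 = 7/2

7/2


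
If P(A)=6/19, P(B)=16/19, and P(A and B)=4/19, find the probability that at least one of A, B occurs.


P(A∪B) = P(A) + P(B) - P(A∩B)
= 6/19 + 16/19 - 4/19 = 18/19

18/19


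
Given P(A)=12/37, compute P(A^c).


P(A') = 1 - P(A) = 1 - 12/37 = 25/37

25/37


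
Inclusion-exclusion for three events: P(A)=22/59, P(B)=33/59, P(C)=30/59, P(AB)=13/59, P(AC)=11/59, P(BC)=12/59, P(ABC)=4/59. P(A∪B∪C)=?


P(A∪B∪C) = P(A)+P(B)+P(C) - P(AB)-P(AC)-P(BC) + P(ABC)
= 22/59+33/59+30/59 - 13/59-11/59-12/59 + 4/59
= 53/59

53/59


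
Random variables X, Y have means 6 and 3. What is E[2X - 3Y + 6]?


E[2X - 3Y + 6] = 2*E[X] - 3*E[Y] + 6
= (2)*(6) + (-3)*(3) + (6)
= 12 - 9 + 6 = 9

9


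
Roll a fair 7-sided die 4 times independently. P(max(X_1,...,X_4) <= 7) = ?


P(max <= 7) = P(all X_i <= 7) = (P(X_1 <= 7))^4
= (7/7)^4 = 1^4 = 1

1


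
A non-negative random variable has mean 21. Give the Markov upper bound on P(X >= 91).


Markov: P(X >= a) <= E[X]/a
P(X >= 91) <= 21/91 = 3/13

3/13


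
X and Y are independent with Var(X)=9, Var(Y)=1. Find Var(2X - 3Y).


Independence => Cov(X,Y)=0
Var(2X - 3Y) = 2^2*Var(X) + (-3)^2*Var(Y)
= 4*9 + 9*1 = 45

45


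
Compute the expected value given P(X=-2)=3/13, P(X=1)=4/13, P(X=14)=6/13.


E[X] = sum(x * P(x))
= -2*3/13 + 1*4/13 + 14*6/13
= 82/13

82/13


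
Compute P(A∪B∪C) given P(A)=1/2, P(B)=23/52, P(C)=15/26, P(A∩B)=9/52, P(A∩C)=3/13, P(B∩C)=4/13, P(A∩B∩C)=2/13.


P(A∪B∪C) = P(A)+P(B)+P(C) - P(AB)-P(AC)-P(BC) + P(ABC)
= 1/2+23/52+15/26 - 9/52-3/13-4/13 + 2/13
= 25/26

25/26


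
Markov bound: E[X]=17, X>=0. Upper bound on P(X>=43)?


Markov: P(X >= a) <= E[X]/a
P(X >= 43) <= 17/43

17/43


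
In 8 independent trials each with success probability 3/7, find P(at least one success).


P(at least one) = 1 - P(none)
P(none) = (1 - 3/7)^8 = (4/7)^8 = 65536/5764801
P(at least one) = 1 - 65536/5764801 = 5699265/5764801

5699265/5764801


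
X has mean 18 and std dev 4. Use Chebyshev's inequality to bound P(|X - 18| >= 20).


k = 20/4 = 5
Chebyshev: P(|X-mu| >= k*sigma) <= 1/k^2 = 1/5^2 = 1/25

1/25


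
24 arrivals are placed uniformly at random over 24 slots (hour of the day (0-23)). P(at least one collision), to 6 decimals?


P(all different) = prod((24-i)/24 for i=0..23) = 0.000000
P(at least one match) = 1 - 0.000000 = 1.000000

1.000000


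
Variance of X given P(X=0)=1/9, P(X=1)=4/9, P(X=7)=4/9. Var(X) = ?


E[X] = 32/9, E[X^2] = 200/9
Var(X) = E[X^2] - (E[X])^2 = 200/9 - (32/9)^2 = 776/81

776/81


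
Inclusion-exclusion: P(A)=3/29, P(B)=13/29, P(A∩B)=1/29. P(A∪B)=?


P(A∪B) = P(A) + P(B) - P(A∩B)
= 3/29 + 13/29 - 1/29 = 15/29

15/29


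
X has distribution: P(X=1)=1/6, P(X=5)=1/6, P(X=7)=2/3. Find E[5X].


E[5X] = sum(g(x)*P(x))
= 5*1/6 + 25*1/6 + 35*2/3
= 85/3

85/3


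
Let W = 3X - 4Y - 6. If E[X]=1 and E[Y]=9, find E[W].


E[3X - 4Y - 6] = 3*E[X] - 4*E[Y] - 6
= (3)*(1) + (-4)*(9) + (-6)
= 3 - 36 - 6 = -39

-39


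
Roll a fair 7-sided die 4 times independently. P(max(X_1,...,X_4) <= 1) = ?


P(max <= 1) = P(all X_i <= 1) = (P(X_1 <= 1))^4
= (1/7)^4 = 1/2401

1/2401


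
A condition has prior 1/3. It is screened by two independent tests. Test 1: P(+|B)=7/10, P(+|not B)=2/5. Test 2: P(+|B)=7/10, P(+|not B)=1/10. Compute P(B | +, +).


After test 1: P(+) = 7/10*1/3 + 2/5*2/3 = 1/2
P(B|+) = (7/30)/(1/2) = 7/15
After test 2 (use post1 as new prior): P(+) = 7/10*7/15 + 1/10*8/15 = 19/50
P(B|+,+) = (49/150)/(19/50) = 49/57

49/57


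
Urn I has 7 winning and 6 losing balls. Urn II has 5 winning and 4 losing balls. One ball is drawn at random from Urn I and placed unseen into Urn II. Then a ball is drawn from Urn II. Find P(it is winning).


P(transfer winning) = 7/13; P(transfer losing) = 6/13
If winning transferred: Urn II has 6 winning of 10, so P(winning|winning moved) = 3/5
If losing transferred: Urn II has 5 winning of 10, so P(winning|losing moved) = 1/2
By total probability: P(winning) = 7/13*3/5 + 6/13*1/2 = 36/65

36/65


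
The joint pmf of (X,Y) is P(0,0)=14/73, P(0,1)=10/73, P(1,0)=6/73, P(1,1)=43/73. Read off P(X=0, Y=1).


Read from table: P(X=0, Y=1) = 10/73

10/73


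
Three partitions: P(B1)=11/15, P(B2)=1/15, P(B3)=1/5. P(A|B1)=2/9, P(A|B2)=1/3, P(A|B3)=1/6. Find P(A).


P(A) = P(A|B1)P(B1) + P(A|B2)P(B2) + P(A|B3)P(B3)
= 2/9*11/15 + 1/3*1/15 + 1/6*1/5
= 22/135 + 1/45 + 1/30 = 59/270

59/270


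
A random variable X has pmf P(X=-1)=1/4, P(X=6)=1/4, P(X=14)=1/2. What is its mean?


E[X] = sum(x * P(x))
= -1*1/4 + 6*1/4 + 14*1/2
= 33/4

33/4


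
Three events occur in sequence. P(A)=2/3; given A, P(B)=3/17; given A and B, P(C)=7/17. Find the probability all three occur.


P(A∩B∩C) = P(A) * P(B|A) * P(C|A∩B)
= 2/3 * 3/17 * 7/17
= 2/17 * 7/17 = 14/289

14/289


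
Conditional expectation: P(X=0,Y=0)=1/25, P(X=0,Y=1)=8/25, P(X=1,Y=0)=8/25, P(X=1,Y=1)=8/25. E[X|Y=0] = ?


P(Y=0) = 9/25
E[X|Y=0] = (0*1 + 1*8)/9 = 8/9

8/9


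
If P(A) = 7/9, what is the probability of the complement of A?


P(A') = 1 - P(A) = 1 - 7/9 = 2/9

2/9


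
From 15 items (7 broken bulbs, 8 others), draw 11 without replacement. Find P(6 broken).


P(X=6) = C(7,6)*C(8,5) / C(15,11)
= 7*56 / 1365
= 392/1365 = 56/195

56/195


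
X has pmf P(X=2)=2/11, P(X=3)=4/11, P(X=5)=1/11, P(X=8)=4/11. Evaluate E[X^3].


E[X^3] = sum(x^3 * P(x))
= 8*2/11 + 27*4/11 + 125*1/11 + 512*4/11
= 2297/11

2297/11


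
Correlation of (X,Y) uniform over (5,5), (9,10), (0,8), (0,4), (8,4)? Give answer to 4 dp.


Cov(X,Y) = 2.1200, Var(X) = 14.6400, Var(Y) = 5.7600
rho = Cov/(sqrt(VarX)*sqrt(VarY)) = 0.2309

0.2309


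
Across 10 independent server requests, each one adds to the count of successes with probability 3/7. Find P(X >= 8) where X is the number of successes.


P(X>=8) = P(X=8) + P(X=9) + P(X=10)
= 4723920/282475249 + 787320/282475249 + 59049/282475249
= 5570289/282475249

5570289/282475249


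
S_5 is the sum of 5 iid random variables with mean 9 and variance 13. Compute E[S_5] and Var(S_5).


E[S_n] = n*mu = 5*9 = 45
Var(S_n) = n*sigma^2 = 5*13 = 65

E[S_5]=45, Var(S_5)=65


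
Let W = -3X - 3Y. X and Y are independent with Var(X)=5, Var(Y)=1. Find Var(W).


Independence => Cov(X,Y)=0
Var(-3X - 3Y) = (-3)^2*Var(X) + (-3)^2*Var(Y)
= 9*5 + 9*1 = 54

54


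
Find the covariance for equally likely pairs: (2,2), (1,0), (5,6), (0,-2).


E[X]=2, E[Y]=3/2, E[XY]=17/2
Cov(X,Y) = E[XY] - E[X]E[Y] = 17/2 - 2*3/2 = 11/2

11/2


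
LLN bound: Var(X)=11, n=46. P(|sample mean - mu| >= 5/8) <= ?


Var(Xbar) = Var(X)/n = 11/46
Chebyshev: P(|Xbar-mu| >= 5/8) <= Var(Xbar)/(5/8)^2 = (11/46)/(25/64) = 352/575

352/575


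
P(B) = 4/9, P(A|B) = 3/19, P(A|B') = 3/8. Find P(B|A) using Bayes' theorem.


P(A) = P(A|B)P(B) + P(A|B')P(B') = 3/19*4/9 + 3/8*5/9 = 127/456
P(B|A) = P(A|B)P(B)/P(A) = (4/57)/(127/456) = 32/127

32/127


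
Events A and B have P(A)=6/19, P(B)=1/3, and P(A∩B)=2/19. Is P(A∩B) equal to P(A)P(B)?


P(A)*P(B) = 6/19*1/3 = 2/19
P(A∩B) = 2/19, which equals P(A)P(B), so independent

Yes, A and B are independent


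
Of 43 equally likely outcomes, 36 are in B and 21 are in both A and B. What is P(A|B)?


P(A|B) = P(A∩B)/P(B) = (21/43)/(36/43) = 21/36 = 7/12

7/12


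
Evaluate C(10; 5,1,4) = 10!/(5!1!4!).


10! = 3628800
Denominator: 5!=120 * 1!=1 * 4!=24
Coefficient = 3628800 / 2880 = 1260

1260


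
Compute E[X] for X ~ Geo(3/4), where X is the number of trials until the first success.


For geometric (trials until first success), E[X] = 1/p = 1/(3/4) = 4/3

4/3


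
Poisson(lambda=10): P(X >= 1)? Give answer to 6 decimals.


P(X>=1) = 1 - P(X<=0) = 1 - (e^(-10)*10^0/0!)
≈ 1 - 0.0000453999 = 0.9999546001
≈ 0.999955

0.999955


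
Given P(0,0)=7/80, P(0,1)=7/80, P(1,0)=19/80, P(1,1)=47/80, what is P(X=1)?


P(X=1) = P(1,0)+P(1,1) = 19/80 + 47/80 = 66/80 = 33/40

33/40
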